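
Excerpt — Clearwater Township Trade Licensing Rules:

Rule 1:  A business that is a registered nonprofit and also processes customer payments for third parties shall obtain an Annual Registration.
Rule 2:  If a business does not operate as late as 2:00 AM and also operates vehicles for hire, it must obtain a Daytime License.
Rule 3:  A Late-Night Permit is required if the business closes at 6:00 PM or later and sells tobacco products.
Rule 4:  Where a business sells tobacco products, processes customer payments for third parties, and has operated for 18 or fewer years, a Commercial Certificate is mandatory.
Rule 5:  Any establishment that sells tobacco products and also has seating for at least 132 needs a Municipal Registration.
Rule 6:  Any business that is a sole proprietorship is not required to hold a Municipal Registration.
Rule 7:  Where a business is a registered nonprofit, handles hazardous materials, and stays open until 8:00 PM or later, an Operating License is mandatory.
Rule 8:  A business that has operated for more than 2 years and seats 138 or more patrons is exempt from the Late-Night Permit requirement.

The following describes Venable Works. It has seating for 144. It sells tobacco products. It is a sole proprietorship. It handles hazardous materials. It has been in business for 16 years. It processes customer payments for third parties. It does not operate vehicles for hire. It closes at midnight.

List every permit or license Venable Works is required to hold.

Rule 1: is a sole proprietorship (not: is a registered nonprofit); processes customer payments for third parties → Annual Registration not required.
Rule 2: closes midnight, at/before 2:00 AM; does not operate vehicles for hire → Daytime License not required.
Rule 3: closes midnight, after 6:00 PM; sells tobacco products → Late-Night Permit required.
Rule 4: sells tobacco products; processes customer payments for third parties; years in business 16 ≤ 18 → Commercial Certificate required.
Rule 5: sells tobacco products; seating 144 ≥ 132 → Municipal Registration required.
Rule 6: is a sole proprietorship → exempt from Municipal Registration.
Rule 7: is a sole proprietorship (not: is a registered nonprofit); handles hazardous materials; closes midnight, after 8:00 PM → Operating License not required.
Rule 8: years in business 16 > 2; seating 144 ≥ 138 → exempt from Late-Night Permit.

Commercial Certificate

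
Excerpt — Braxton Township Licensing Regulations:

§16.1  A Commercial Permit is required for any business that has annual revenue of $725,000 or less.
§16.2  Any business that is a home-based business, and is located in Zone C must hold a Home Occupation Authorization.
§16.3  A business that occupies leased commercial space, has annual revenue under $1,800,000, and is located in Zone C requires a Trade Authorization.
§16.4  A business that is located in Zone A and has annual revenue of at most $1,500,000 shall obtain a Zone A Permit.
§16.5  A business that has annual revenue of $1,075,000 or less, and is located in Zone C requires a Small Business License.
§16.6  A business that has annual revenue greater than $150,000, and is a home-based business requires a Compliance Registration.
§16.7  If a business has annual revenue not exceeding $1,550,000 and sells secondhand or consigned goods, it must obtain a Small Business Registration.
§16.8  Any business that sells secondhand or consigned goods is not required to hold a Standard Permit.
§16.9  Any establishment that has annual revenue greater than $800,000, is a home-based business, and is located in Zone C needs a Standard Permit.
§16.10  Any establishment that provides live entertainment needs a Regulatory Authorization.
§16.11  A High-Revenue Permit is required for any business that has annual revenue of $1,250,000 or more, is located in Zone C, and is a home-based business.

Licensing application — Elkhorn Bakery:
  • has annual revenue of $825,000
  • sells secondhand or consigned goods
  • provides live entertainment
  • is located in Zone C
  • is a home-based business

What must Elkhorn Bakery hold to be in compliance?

Compliance Registration, Home Occupation Authorization, Regulatory Authorization, Small Business License, Small Business Registration

§16.1 revenue $825,000 > $725,000 → Commercial Permit not required.
§16.2 is a home-based business; is located in Zone C → Home Occupation Authorization required.
§16.3 is a home-based business (not: occupies leased commercial space); revenue $825,000 < $1,800,000; is located in Zone C → Trade Authorization not required.
§16.4 is located in Zone C (not: is located in Zone A); revenue $825,000 ≤ $1,500,000 → Zone A Permit not required.
§16.5 revenue $825,000 ≤ $1,075,000; is located in Zone C → Small Business License required.
§16.6 revenue $825,000 > $150,000; is a home-based business → Compliance Registration required.
§16.7 revenue $825,000 ≤ $1,550,000; sells secondhand or consigned goods → Small Business Registration required.
§16.8 sells secondhand or consigned goods → exempt from Standard Permit.
§16.9 revenue $825,000 > $800,000; is a home-based business; is located in Zone C → Standard Permit required.
§16.10 provides live entertainment → Regulatory Authorization required.
§16.11 revenue $825,000 < $1,250,000; is located in Zone C; is a home-based business → High-Revenue Permit not required.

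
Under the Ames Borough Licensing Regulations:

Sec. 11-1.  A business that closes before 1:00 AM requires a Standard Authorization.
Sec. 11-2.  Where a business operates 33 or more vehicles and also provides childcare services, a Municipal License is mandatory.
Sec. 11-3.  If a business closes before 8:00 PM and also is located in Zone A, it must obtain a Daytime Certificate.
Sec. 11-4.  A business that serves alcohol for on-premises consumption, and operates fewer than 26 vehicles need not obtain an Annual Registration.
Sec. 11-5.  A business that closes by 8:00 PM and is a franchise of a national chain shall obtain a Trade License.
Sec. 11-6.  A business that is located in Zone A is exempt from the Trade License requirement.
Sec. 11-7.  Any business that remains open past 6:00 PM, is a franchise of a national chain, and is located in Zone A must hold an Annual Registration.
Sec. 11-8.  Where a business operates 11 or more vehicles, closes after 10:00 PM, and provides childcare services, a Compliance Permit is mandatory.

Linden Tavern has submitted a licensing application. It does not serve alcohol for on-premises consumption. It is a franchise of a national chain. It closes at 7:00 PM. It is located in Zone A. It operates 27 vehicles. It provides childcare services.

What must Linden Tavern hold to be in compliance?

Sec. 11-1. closes 7:00 PM, at/before 1:00 AM → Standard Authorization required.
Sec. 11-2. vehicles 27 < 33; provides childcare services → Municipal License not required.
Sec. 11-3. closes 7:00 PM, at/before 8:00 PM; is located in Zone A → Daytime Certificate required.
Sec. 11-4. does not serve alcohol for on-premises consumption; vehicles 27 ≥ 26 → Annual Registration exemption does not apply.
Sec. 11-5. closes 7:00 PM, at/before 8:00 PM; is a franchise of a national chain → Trade License required.
Sec. 11-6. is located in Zone A → exempt from Trade License.
Sec. 11-7. closes 7:00 PM, after 6:00 PM; is a franchise of a national chain; is located in Zone A → Annual Registration required.
Sec. 11-8. vehicles 27 ≥ 11; closes 7:00 PM, at/before 10:00 PM; provides childcare services → Compliance Permit not required.

Annual Registration, Daytime Certificate, Standard Authorization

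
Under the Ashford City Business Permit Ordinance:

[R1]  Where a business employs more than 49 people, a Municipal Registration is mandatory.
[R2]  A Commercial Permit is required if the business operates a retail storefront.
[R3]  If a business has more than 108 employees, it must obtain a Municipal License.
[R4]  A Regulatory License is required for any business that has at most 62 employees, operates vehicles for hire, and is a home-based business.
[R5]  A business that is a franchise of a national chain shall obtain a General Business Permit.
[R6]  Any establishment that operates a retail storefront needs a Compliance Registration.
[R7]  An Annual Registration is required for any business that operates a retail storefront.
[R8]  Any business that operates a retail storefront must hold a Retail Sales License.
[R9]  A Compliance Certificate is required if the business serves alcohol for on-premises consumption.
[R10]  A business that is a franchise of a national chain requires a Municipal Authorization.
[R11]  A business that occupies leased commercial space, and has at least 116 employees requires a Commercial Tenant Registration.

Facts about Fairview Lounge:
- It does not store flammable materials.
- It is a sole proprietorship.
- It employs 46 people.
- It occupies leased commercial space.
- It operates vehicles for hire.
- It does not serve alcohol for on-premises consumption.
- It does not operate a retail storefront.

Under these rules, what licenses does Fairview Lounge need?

None

[R1] employees 46 ≤ 49 → Municipal Registration not required.
[R2] does not operate a retail storefront → Commercial Permit not required.
[R3] employees 46 ≤ 108 → Municipal License not required.
[R4] employees 46 ≤ 62; operates vehicles for hire; occupies leased commercial space (not: is a home-based business) → Regulatory License not required.
[R5] is a sole proprietorship (not: is a franchise of a national chain) → General Business Permit not required.
[R6] does not operate a retail storefront → Compliance Registration not required.
[R7] does not operate a retail storefront → Annual Registration not required.
[R8] does not operate a retail storefront → Retail Sales License not required.
[R9] does not serve alcohol for on-premises consumption → Compliance Certificate not required.
[R10] is a sole proprietorship (not: is a franchise of a national chain) → Municipal Authorization not required.
[R11] occupies leased commercial space; employees 46 < 116 → Commercial Tenant Registration not required.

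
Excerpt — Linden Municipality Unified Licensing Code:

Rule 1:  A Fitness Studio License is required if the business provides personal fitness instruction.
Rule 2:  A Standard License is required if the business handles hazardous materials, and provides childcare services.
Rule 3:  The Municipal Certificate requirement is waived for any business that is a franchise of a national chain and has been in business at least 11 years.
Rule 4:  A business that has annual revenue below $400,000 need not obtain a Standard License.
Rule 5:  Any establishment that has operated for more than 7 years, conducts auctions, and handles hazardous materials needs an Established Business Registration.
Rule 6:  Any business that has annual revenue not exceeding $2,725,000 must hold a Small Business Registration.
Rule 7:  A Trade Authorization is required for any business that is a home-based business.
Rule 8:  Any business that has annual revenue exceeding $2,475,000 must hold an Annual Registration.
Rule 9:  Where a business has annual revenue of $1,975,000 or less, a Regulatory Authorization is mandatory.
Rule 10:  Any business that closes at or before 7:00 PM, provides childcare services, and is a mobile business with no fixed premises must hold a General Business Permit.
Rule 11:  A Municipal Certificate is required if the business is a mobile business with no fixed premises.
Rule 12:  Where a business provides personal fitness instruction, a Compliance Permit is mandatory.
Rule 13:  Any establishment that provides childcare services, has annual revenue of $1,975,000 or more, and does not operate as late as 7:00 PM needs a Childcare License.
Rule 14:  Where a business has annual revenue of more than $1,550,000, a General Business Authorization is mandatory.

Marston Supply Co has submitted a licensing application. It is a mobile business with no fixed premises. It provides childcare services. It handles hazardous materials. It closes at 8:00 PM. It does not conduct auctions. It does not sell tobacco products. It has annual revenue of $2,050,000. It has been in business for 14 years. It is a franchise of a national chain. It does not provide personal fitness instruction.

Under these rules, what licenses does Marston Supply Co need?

Rule 1: does not provide personal fitness instruction → Fitness Studio License not required.
Rule 2: handles hazardous materials; provides childcare services → Standard License required.
Rule 3: is a franchise of a national chain; years in business 14 ≥ 11 → exempt from Municipal Certificate.
Rule 4: revenue $2,050,000 ≥ $400,000 → Standard License exemption does not apply.
Rule 5: years in business 14 > 7; does not conduct auctions; handles hazardous materials → Established Business Registration not required.
Rule 6: revenue $2,050,000 ≤ $2,725,000 → Small Business Registration required.
Rule 7: is a mobile business with no fixed premises (not: is a home-based business) → Trade Authorization not required.
Rule 8: revenue $2,050,000 ≤ $2,475,000 → Annual Registration not required.
Rule 9: revenue $2,050,000 > $1,975,000 → Regulatory Authorization not required.
Rule 10: closes 8:00 PM, after 7:00 PM; provides childcare services; is a mobile business with no fixed premises → General Business Permit not required.
Rule 11: is a mobile business with no fixed premises → Municipal Certificate required.
Rule 12: does not provide personal fitness instruction → Compliance Permit not required.
Rule 13: provides childcare services; revenue $2,050,000 ≥ $1,975,000; closes 8:00 PM, after 7:00 PM → Childcare License not required.
Rule 14: revenue $2,050,000 > $1,550,000 → General Business Authorization required.

General Business Authorization, Small Business Registration, Standard License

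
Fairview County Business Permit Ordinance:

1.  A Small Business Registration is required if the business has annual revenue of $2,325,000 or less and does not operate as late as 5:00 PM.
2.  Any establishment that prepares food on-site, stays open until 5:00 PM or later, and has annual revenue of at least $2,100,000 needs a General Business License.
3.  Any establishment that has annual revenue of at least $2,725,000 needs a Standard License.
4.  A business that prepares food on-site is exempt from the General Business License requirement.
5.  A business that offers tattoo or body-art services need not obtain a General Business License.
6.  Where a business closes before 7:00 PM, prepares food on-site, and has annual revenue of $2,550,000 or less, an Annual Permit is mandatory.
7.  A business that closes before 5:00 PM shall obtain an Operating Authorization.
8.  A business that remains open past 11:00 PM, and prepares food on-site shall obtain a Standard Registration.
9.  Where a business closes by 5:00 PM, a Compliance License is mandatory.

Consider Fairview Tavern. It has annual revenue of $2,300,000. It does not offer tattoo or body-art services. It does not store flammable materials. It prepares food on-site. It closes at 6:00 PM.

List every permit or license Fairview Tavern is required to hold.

Annual Permit

1. revenue $2,300,000 ≤ $2,325,000; closes 6:00 PM, after 5:00 PM → Small Business Registration not required.
2. prepares food on-site; closes 6:00 PM, after 5:00 PM; revenue $2,300,000 ≥ $2,100,000 → General Business License required.
3. revenue $2,300,000 < $2,725,000 → Standard License not required.
4. prepares food on-site → exempt from General Business License.
5. does not offer tattoo or body-art services → General Business License exemption does not apply.
6. closes 6:00 PM, at/before 7:00 PM; prepares food on-site; revenue $2,300,000 ≤ $2,550,000 → Annual Permit required.
7. closes 6:00 PM, after 5:00 PM → Operating Authorization not required.
8. closes 6:00 PM, at/before 11:00 PM; prepares food on-site → Standard Registration not required.
9. closes 6:00 PM, after 5:00 PM → Compliance License not required.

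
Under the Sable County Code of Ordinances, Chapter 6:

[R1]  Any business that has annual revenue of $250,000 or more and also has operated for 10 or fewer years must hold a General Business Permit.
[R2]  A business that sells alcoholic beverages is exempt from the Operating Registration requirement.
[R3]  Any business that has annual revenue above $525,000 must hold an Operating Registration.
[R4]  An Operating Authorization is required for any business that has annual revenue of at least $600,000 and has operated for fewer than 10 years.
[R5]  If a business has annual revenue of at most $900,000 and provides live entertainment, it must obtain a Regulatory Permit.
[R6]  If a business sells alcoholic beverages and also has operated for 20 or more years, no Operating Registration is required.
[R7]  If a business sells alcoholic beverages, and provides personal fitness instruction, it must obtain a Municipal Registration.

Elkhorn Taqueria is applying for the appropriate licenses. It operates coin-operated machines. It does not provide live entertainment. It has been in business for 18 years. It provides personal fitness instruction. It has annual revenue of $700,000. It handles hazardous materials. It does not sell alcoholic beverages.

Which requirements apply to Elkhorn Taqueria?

Operating Registration

[R1] revenue $700,000 ≥ $250,000; years in business 18 > 10 → General Business Permit not required.
[R2] does not sell alcoholic beverages → Operating Registration exemption does not apply.
[R3] revenue $700,000 > $525,000 → Operating Registration required.
[R4] revenue $700,000 ≥ $600,000; years in business 18 ≥ 10 → Operating Authorization not required.
[R5] revenue $700,000 ≤ $900,000; does not provide live entertainment → Regulatory Permit not required.
[R6] does not sell alcoholic beverages; years in business 18 < 20 → Operating Registration exemption does not apply.
[R7] does not sell alcoholic beverages; provides personal fitness instruction → Municipal Registration not required.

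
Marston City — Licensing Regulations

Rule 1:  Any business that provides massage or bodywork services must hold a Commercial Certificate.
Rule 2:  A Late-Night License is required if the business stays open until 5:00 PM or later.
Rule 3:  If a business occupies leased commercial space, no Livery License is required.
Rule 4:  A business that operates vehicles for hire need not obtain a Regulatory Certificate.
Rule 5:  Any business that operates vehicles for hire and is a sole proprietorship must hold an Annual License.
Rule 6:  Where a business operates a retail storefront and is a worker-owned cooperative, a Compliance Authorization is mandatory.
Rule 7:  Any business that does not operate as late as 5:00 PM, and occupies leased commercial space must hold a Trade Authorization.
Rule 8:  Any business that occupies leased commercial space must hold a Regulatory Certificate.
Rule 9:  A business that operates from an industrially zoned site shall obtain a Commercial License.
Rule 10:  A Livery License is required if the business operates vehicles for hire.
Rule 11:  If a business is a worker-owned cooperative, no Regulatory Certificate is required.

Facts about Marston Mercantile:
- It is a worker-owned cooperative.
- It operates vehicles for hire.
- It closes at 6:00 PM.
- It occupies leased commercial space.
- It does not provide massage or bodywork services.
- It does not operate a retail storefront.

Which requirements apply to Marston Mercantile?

Late-Night License

Rule 1: does not provide massage or bodywork services → Commercial Certificate not required.
Rule 2: closes 6:00 PM, after 5:00 PM → Late-Night License required.
Rule 3: occupies leased commercial space → exempt from Livery License.
Rule 4: operates vehicles for hire → exempt from Regulatory Certificate.
Rule 5: operates vehicles for hire; is a worker-owned cooperative (not: is a sole proprietorship) → Annual License not required.
Rule 6: does not operate a retail storefront; is a worker-owned cooperative → Compliance Authorization not required.
Rule 7: closes 6:00 PM, after 5:00 PM; occupies leased commercial space → Trade Authorization not required.
Rule 8: occupies leased commercial space → Regulatory Certificate required.
Rule 9: occupies leased commercial space (not: operates from an industrially zoned site) → Commercial License not required.
Rule 10: operates vehicles for hire → Livery License required.
Rule 11: is a worker-owned cooperative → exempt from Regulatory Certificate.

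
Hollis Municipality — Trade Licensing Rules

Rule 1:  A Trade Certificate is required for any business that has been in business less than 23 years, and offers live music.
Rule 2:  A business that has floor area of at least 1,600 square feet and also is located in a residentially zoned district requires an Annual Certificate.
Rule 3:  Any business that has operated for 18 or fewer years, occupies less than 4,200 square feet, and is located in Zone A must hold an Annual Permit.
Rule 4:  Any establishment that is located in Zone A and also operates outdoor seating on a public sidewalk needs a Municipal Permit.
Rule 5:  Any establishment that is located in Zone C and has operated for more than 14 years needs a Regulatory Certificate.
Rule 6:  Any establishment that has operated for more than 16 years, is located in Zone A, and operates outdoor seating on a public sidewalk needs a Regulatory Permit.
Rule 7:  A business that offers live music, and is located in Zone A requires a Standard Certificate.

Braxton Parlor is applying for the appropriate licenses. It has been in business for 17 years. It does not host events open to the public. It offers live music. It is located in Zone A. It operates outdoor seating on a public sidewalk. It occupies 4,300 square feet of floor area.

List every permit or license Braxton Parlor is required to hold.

Municipal Permit, Regulatory Permit, Standard Certificate, Trade Certificate

Rule 1: years in business 17 < 23; offers live music → Trade Certificate required.
Rule 2: floor area 4,300 square feet ≥ 1,600 square feet; is located in Zone A (not: is located in a residentially zoned district) → Annual Certificate not required.
Rule 3: years in business 17 ≤ 18; floor area 4,300 square feet ≥ 4,200 square feet; is located in Zone A → Annual Permit not required.
Rule 4: is located in Zone A; operates outdoor seating on a public sidewalk → Municipal Permit required.
Rule 5: is located in Zone A (not: is located in Zone C); years in business 17 > 14 → Regulatory Certificate not required.
Rule 6: years in business 17 > 16; is located in Zone A; operates outdoor seating on a public sidewalk → Regulatory Permit required.
Rule 7: offers live music; is located in Zone A → Standard Certificate required.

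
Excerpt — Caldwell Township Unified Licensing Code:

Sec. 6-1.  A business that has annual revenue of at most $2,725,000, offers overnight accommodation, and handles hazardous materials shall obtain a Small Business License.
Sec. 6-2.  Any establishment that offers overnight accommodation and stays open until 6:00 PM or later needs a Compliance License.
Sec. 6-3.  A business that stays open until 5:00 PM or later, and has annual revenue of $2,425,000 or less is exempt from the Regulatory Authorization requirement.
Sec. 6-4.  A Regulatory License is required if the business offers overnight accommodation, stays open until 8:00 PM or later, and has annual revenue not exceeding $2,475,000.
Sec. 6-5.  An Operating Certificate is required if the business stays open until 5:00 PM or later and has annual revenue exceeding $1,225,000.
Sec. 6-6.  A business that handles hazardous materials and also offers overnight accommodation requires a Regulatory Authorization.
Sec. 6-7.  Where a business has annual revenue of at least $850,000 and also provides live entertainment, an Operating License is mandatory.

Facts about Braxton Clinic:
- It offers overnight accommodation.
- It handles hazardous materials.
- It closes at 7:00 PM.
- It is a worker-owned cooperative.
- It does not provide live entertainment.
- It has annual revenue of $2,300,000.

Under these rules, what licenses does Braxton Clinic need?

Compliance License, Operating Certificate, Small Business License

Sec. 6-1. revenue $2,300,000 ≤ $2,725,000; offers overnight accommodation; handles hazardous materials → Small Business License required.
Sec. 6-2. offers overnight accommodation; closes 7:00 PM, after 6:00 PM → Compliance License required.
Sec. 6-3. closes 7:00 PM, after 5:00 PM; revenue $2,300,000 ≤ $2,425,000 → exempt from Regulatory Authorization.
Sec. 6-4. offers overnight accommodation; closes 7:00 PM, at/before 8:00 PM; revenue $2,300,000 ≤ $2,475,000 → Regulatory License not required.
Sec. 6-5. closes 7:00 PM, after 5:00 PM; revenue $2,300,000 > $1,225,000 → Operating Certificate required.
Sec. 6-6. handles hazardous materials; offers overnight accommodation → Regulatory Authorization required.
Sec. 6-7. revenue $2,300,000 ≥ $850,000; does not provide live entertainment → Operating License not required.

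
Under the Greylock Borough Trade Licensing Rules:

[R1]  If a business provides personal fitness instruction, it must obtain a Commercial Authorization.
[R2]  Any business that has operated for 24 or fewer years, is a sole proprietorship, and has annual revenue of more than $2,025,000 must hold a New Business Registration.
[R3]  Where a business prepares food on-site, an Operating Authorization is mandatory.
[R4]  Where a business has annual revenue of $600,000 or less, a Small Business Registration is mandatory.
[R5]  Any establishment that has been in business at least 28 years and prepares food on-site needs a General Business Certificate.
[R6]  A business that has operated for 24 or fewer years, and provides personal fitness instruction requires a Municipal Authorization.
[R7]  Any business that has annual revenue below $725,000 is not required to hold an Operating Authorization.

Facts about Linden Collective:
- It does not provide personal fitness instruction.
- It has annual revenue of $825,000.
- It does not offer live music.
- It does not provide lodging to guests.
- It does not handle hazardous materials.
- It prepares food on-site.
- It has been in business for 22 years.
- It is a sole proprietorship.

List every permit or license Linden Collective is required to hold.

Operating Authorization

[R1] does not provide personal fitness instruction → Commercial Authorization not required.
[R2] years in business 22 ≤ 24; is a sole proprietorship; revenue $825,000 ≤ $2,025,000 → New Business Registration not required.
[R3] prepares food on-site → Operating Authorization required.
[R4] revenue $825,000 > $600,000 → Small Business Registration not required.
[R5] years in business 22 < 28; prepares food on-site → General Business Certificate not required.
[R6] years in business 22 ≤ 24; does not provide personal fitness instruction → Municipal Authorization not required.
[R7] revenue $825,000 ≥ $725,000 → Operating Authorization exemption does not apply.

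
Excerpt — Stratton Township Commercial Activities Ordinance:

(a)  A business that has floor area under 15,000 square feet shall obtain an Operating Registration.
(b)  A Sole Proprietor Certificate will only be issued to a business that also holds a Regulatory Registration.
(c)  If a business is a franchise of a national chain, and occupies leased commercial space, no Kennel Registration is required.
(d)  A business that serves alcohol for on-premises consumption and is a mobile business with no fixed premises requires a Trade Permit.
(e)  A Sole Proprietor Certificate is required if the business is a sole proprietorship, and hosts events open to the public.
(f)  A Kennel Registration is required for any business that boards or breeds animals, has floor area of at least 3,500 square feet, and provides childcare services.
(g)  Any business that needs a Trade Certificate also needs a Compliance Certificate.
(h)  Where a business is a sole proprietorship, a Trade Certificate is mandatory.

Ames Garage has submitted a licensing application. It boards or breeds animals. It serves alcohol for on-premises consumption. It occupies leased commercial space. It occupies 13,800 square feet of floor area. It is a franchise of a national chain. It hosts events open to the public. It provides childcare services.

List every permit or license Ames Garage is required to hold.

(a) floor area 13,800 square feet < 15,000 square feet → Operating Registration required.
(b) Sole Proprietor Certificate is not required → no effect.
(c) is a franchise of a national chain; occupies leased commercial space → exempt from Kennel Registration.
(d) serves alcohol for on-premises consumption; occupies leased commercial space (not: is a mobile business with no fixed premises) → Trade Permit not required.
(e) is a franchise of a national chain (not: is a sole proprietorship); hosts events open to the public → Sole Proprietor Certificate not required.
(f) boards or breeds animals; floor area 13,800 square feet ≥ 3,500 square feet; provides childcare services → Kennel Registration required.
(g) Trade Certificate is not required → no effect.
(h) is a franchise of a national chain (not: is a sole proprietorship) → Trade Certificate not required.

Operating Registration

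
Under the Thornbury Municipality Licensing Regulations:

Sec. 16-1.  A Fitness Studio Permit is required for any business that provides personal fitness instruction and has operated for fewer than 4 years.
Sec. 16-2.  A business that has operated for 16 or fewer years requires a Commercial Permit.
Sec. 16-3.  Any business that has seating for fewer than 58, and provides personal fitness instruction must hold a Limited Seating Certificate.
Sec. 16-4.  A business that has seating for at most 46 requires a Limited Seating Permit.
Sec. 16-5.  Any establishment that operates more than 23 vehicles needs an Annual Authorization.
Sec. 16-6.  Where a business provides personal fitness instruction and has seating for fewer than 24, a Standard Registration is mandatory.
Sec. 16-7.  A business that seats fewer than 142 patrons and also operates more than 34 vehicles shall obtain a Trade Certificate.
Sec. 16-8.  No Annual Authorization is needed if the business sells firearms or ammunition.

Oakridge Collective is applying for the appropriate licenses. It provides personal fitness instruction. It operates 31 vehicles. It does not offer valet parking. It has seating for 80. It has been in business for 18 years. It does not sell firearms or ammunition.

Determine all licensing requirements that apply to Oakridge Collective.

Sec. 16-1. provides personal fitness instruction; years in business 18 ≥ 4 → Fitness Studio Permit not required.
Sec. 16-2. years in business 18 > 16 → Commercial Permit not required.
Sec. 16-3. seating 80 ≥ 58; provides personal fitness instruction → Limited Seating Certificate not required.
Sec. 16-4. seating 80 > 46 → Limited Seating Permit not required.
Sec. 16-5. vehicles 31 > 23 → Annual Authorization required.
Sec. 16-6. provides personal fitness instruction; seating 80 ≥ 24 → Standard Registration not required.
Sec. 16-7. seating 80 < 142; vehicles 31 ≤ 34 → Trade Certificate not required.
Sec. 16-8. does not sell firearms or ammunition → Annual Authorization exemption does not apply.

Annual Authorization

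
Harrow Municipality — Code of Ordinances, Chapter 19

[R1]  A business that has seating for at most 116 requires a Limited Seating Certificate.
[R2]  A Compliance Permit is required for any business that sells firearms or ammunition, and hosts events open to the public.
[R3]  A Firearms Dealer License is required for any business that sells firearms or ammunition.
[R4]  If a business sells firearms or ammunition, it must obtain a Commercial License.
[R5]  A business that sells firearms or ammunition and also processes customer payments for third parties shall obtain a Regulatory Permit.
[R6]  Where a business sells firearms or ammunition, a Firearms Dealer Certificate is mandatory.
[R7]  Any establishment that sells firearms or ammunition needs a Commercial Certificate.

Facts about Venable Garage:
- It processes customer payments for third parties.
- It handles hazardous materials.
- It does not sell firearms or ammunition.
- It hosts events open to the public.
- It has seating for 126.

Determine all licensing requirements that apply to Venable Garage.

None

[R1] seating 126 > 116 → Limited Seating Certificate not required.
[R2] does not sell firearms or ammunition; hosts events open to the public → Compliance Permit not required.
[R3] does not sell firearms or ammunition → Firearms Dealer License not required.
[R4] does not sell firearms or ammunition → Commercial License not required.
[R5] does not sell firearms or ammunition; processes customer payments for third parties → Regulatory Permit not required.
[R6] does not sell firearms or ammunition → Firearms Dealer Certificate not required.
[R7] does not sell firearms or ammunition → Commercial Certificate not required.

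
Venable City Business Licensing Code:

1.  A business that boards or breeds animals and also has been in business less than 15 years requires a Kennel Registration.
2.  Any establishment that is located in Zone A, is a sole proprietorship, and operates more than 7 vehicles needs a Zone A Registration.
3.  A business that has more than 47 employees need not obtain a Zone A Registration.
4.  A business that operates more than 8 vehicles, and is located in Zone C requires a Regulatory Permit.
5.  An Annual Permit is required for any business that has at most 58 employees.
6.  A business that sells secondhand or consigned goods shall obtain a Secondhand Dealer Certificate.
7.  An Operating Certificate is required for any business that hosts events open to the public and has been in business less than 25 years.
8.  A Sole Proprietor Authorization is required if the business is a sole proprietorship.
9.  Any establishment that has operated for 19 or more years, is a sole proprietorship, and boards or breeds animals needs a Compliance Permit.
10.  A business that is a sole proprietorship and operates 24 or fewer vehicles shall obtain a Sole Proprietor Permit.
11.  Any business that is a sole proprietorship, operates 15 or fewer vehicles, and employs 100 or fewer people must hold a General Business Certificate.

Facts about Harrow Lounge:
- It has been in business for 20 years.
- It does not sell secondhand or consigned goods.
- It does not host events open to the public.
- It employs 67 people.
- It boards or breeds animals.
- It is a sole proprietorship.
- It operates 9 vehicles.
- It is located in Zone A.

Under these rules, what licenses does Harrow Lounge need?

Compliance Permit, General Business Certificate, Sole Proprietor Authorization, Sole Proprietor Permit

1. boards or breeds animals; years in business 20 ≥ 15 → Kennel Registration not required.
2. is located in Zone A; is a sole proprietorship; vehicles 9 > 7 → Zone A Registration required.
3. employees 67 > 47 → exempt from Zone A Registration.
4. vehicles 9 > 8; is located in Zone A (not: is located in Zone C) → Regulatory Permit not required.
5. employees 67 > 58 → Annual Permit not required.
6. does not sell secondhand or consigned goods → Secondhand Dealer Certificate not required.
7. does not host events open to the public; years in business 20 < 25 → Operating Certificate not required.
8. is a sole proprietorship → Sole Proprietor Authorization required.
9. years in business 20 ≥ 19; is a sole proprietorship; boards or breeds animals → Compliance Permit required.
10. is a sole proprietorship; vehicles 9 ≤ 24 → Sole Proprietor Permit required.
11. is a sole proprietorship; vehicles 9 ≤ 15; employees 67 ≤ 100 → General Business Certificate required.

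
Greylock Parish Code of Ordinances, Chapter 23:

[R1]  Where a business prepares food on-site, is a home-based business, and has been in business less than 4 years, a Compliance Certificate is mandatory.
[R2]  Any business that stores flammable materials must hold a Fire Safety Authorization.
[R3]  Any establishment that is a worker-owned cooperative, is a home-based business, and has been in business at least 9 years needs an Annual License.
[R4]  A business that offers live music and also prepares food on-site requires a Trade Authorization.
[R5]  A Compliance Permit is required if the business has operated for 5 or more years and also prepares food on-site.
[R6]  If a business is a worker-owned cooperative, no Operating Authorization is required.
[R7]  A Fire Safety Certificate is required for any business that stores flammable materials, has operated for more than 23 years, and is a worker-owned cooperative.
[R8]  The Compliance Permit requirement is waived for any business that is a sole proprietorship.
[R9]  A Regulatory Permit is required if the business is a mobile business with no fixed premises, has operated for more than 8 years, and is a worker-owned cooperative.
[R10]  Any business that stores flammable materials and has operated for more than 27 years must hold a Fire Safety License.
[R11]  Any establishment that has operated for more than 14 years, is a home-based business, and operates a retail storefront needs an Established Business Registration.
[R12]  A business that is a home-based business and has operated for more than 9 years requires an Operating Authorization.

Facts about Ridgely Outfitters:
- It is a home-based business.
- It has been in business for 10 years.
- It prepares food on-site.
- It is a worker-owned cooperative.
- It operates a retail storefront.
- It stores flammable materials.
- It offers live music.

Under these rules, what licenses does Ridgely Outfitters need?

Annual License, Compliance Permit, Fire Safety Authorization, Trade Authorization

[R1] prepares food on-site; is a home-based business; years in business 10 ≥ 4 → Compliance Certificate not required.
[R2] stores flammable materials → Fire Safety Authorization required.
[R3] is a worker-owned cooperative; is a home-based business; years in business 10 ≥ 9 → Annual License required.
[R4] offers live music; prepares food on-site → Trade Authorization required.
[R5] years in business 10 ≥ 5; prepares food on-site → Compliance Permit required.
[R6] is a worker-owned cooperative → exempt from Operating Authorization.
[R7] stores flammable materials; years in business 10 ≤ 23; is a worker-owned cooperative → Fire Safety Certificate not required.
[R8] is a worker-owned cooperative (not: is a sole proprietorship) → Compliance Permit exemption does not apply.
[R9] is a home-based business (not: is a mobile business with no fixed premises); years in business 10 > 8; is a worker-owned cooperative → Regulatory Permit not required.
[R10] stores flammable materials; years in business 10 ≤ 27 → Fire Safety License not required.
[R11] years in business 10 ≤ 14; is a home-based business; operates a retail storefront → Established Business Registration not required.
[R12] is a home-based business; years in business 10 > 9 → Operating Authorization required.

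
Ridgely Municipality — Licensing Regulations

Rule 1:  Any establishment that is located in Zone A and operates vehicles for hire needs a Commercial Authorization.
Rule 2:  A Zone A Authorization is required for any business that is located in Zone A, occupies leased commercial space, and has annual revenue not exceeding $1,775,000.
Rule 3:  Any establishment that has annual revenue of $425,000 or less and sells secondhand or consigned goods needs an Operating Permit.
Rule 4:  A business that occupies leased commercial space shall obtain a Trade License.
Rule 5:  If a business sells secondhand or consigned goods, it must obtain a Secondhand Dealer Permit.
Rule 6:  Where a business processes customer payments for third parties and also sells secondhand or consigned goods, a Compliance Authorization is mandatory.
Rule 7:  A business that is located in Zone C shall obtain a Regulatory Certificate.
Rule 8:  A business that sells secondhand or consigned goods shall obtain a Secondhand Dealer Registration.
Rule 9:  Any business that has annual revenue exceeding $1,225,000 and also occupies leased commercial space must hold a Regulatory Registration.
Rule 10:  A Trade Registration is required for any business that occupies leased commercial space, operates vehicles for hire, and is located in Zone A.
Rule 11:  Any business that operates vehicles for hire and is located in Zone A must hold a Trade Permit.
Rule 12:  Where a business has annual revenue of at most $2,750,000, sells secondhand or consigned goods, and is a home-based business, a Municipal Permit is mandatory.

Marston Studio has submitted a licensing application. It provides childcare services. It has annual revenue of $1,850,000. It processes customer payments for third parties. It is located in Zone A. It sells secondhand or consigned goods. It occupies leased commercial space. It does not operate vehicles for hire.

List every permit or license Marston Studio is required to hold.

Compliance Authorization, Regulatory Registration, Secondhand Dealer Permit, Secondhand Dealer Registration, Trade License

Rule 1: is located in Zone A; does not operate vehicles for hire → Commercial Authorization not required.
Rule 2: is located in Zone A; occupies leased commercial space; revenue $1,850,000 > $1,775,000 → Zone A Authorization not required.
Rule 3: revenue $1,850,000 > $425,000; sells secondhand or consigned goods → Operating Permit not required.
Rule 4: occupies leased commercial space → Trade License required.
Rule 5: sells secondhand or consigned goods → Secondhand Dealer Permit required.
Rule 6: processes customer payments for third parties; sells secondhand or consigned goods → Compliance Authorization required.
Rule 7: is located in Zone A (not: is located in Zone C) → Regulatory Certificate not required.
Rule 8: sells secondhand or consigned goods → Secondhand Dealer Registration required.
Rule 9: revenue $1,850,000 > $1,225,000; occupies leased commercial space → Regulatory Registration required.
Rule 10: occupies leased commercial space; does not operate vehicles for hire; is located in Zone A → Trade Registration not required.
Rule 11: does not operate vehicles for hire; is located in Zone A → Trade Permit not required.
Rule 12: revenue $1,850,000 ≤ $2,750,000; sells secondhand or consigned goods; occupies leased commercial space (not: is a home-based business) → Municipal Permit not required.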